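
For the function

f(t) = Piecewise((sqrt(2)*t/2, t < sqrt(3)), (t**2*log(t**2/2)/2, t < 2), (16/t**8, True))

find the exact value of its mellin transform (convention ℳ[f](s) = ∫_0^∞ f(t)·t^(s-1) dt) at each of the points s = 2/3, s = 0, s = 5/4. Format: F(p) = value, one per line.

F(2/3) = -9*3**(1/3)*log(3)/16 - 195*2**(2/3)/352 + 9*3**(1/3)*log(2)/16 + 27*3**(1/3)/64 + 3*2**(2/3)*log(2)/4 + 3*sqrt(2)*3**(5/6)/10
F(0) = -3*log(3)/4 - 31/128 + 7*log(2)/4 + sqrt(6)/2
F(5/4) = -6*3**(5/8)*log(3)/13 - 6743*2**(1/4)/9126 + 48*3**(5/8)/169 + 6*3**(5/8)*log(2)/13 + 16*2**(1/4)*log(2)/13 + 2*sqrt(2)*3**(1/8)/3

undo the power substitution: sqrt(2)*sqrt(t)/2 on [0, 3); t*log(t/2)/2 on [3, 4); 16/t**4 on [4, ∞)
the common scale on t comes off first: sqrt(t) on [0, 3/2); t*log(t) on [3/2, 2); t**(-4) on [2, ∞)
along the cuts sqrt(3), 2, ℳ[f](s) splits into 3 integrals
[0, sqrt(3)) adds the kernel integral of sqrt(2)*t/2
∫ t**2*log(t**2/2)/2·t^(s-1) over [sqrt(3), 2)
over [2, ∞), the kernel integral of 16/t**8 enters the sum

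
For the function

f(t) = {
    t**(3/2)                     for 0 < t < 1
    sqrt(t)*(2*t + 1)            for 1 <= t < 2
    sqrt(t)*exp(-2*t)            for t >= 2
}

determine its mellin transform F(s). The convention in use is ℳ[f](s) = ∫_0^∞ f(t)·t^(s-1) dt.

4**(-s - 1/2)*(2**(s + 1/2)*(s + 1/2)*(s + 3/2)*uppergamma(s + 1/2, 4) - 2*4**(s + 1/2)*(s + 1/2) - 4**(s + 1/2) + 5*8**(s + 1/2)*(s + 1/2) + 8**(s + 1/2))/((s + 1/2)*(s + 3/2))
  Re(s) > -3/2

strip the shared t-power: t on [0, 1); 2*t + 1 on [1, 2); exp(-2*t) on [2, ∞)
along the cuts 1, 2, ℳ[f](s) splits into 3 integrals
over [0, 1), the kernel integral of t**(3/2) enters the sum
segment 1 to 2 holds sqrt(t)*(2*t + 1); add its integral
segment [2, ∞) carries sqrt(t)*exp(-2*t); integrate it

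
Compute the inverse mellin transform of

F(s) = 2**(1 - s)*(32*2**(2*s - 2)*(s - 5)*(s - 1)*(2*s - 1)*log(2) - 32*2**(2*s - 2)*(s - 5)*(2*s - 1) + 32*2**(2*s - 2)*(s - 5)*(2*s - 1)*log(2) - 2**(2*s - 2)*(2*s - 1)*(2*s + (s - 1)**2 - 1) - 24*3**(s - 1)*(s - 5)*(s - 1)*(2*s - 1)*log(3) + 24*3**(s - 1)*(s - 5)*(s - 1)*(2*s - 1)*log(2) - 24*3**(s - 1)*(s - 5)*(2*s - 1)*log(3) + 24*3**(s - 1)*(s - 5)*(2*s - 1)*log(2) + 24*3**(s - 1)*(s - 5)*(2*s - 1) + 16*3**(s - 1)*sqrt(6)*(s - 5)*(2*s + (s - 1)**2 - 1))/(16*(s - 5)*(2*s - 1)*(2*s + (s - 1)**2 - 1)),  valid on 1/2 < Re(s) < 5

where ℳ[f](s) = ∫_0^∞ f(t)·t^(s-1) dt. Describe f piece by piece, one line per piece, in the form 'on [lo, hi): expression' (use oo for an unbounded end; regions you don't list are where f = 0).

on [0, 3/2): 1/sqrt(t)
on [3/2, 2): log(t)
on [2, oo): t**(-5)

undo the shared t-power: sqrt(t) on [0, 3/2); t*log(t) on [3/2, 2); t**(-4) on [2, ∞)
split f at 3/2, 2: ℳ[f](s) collects 3 kernel integrals
[0, 3/2) adds the kernel integral of 1/sqrt(t)
over [3/2, 2), the kernel integral of log(t) enters the sum
piece [2, ∞): integrate t**(-5) against the kernel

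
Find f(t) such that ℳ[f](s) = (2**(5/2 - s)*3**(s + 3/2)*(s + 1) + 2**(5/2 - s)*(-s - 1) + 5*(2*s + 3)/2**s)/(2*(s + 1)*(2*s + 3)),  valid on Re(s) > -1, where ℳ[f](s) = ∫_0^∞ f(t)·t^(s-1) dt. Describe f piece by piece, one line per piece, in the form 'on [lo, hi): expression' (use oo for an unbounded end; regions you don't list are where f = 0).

on [0, 1/2): 5*t
on [1/2, 3/2): 4*t**(3/2)

along the cuts 1/2, ℳ[f](s) splits into 2 integrals
segment 0 to 1/2 holds 5*t; add its integral
on [1/2, 3/2): add ∫ 4*t**(3/2)·t^(s-1) dt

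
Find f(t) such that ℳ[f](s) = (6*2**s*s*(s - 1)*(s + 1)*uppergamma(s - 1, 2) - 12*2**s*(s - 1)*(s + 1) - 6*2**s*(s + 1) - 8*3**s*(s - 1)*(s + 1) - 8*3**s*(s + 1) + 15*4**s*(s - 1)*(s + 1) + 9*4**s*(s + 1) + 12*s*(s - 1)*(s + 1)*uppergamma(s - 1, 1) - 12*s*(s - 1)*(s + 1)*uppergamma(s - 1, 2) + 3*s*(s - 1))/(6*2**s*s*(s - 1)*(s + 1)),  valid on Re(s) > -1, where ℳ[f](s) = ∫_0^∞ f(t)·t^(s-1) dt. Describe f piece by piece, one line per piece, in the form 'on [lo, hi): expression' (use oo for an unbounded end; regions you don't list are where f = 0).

back out the shared t-power: t**2 on [0, 1/2); exp(-2*t) on [1/2, 1); t + 1 on [1, 3/2); …
split f at 1/2, 1, 3/2, 2: ℳ[f](s) collects 5 kernel integrals
segment 0 to 1/2 holds t; add its integral
piece [1/2, 1): integrate exp(-2*t)/t against the kernel
segment [1, 3/2) carries (t + 1)/t; integrate it
segment 3/2 to 2 holds (t + 3)/t; add its integral
for t in [2, ∞): the term is ∫ exp(-t)/t·t^(s-1)

on [0, 1/2): t
on [1/2, 1): exp(-2*t)/t
on [1, 3/2): (t + 1)/t
on [3/2, 2): (t + 3)/t
on [2, oo): exp(-t)/t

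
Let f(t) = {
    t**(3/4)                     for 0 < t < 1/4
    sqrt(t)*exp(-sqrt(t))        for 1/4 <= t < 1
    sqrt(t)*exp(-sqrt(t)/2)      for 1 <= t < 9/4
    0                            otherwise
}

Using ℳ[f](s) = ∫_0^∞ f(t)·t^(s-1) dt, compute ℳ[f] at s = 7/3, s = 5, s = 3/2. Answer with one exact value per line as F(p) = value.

strip the power substitution: t**(3/2) on [0, 1/2); t*exp(-t) on [1/2, 1); t*exp(-t/2) on [1, 3/2)
strip the shared t-power: sqrt(t) on [0, 1/2); exp(-t) on [1/2, 1); exp(-t/2) on [1, 3/2)
decompose at 1/4, 1; ℳ[f](s) sums the 3 pieces' integrals
for t in [0, 1/4): the term is ∫ t**(3/4)·t^(s-1)
for t in [1/4, 1): the term is ∫ sqrt(t)*exp(-sqrt(t))·t^(s-1)
for t in [1, 9/4): the term is ∫ sqrt(t)*exp(-sqrt(t)/2)·t^(s-1)

F(7/3) = -64*2**(2/3)*uppergamma(17/3, 3/4) - 2*uppergamma(17/3, 1) + 3*2**(5/6)/1184 + 2*uppergamma(17/3, 1/2) + 64*2**(2/3)*uppergamma(17/3, 1/2)
F(5) = -8055338729409*exp(-3/4)/256 - 19728202*exp(-1) + sqrt(2)/23552 + 12553134696189*exp(-1/2)/512
F(3/2) = -807*exp(-3/4)/2 - 32*exp(-1) + sqrt(2)/72 + 1343*exp(-1/2)/4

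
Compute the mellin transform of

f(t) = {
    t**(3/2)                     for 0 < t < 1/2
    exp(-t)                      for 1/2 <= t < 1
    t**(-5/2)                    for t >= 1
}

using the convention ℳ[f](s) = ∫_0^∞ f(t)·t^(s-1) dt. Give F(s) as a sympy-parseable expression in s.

summing 3 kernel integrals split by 1/2, 1 yields ℳ[f](s)
[0, 1/2) adds the kernel integral of t**(3/2)
[1/2, 1) adds the kernel integral of exp(-t)
∫ t**(-5/2)·t^(s-1) over [1, ∞)

(2*2**s*(2*s - 5)*(2*s + 3)*uppergamma(s, 1/2) - 2*2**s*(2*s - 5)*(2*s + 3)*uppergamma(s, 1) - 4*2**s*(2*s + 3) + sqrt(2)*(2*s - 5))/(2*2**s*(2*s - 5)*(2*s + 3))
  -3/2 < Re(s) < 5/2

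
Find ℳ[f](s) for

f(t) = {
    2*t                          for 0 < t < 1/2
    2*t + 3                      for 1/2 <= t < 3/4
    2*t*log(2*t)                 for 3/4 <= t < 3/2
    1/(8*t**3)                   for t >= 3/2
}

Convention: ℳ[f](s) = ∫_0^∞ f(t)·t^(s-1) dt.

peel off the common scale on t: t on [0, 1); t + 3 on [1, 3/2); t*log(t) on [3/2, 3); …
breakpoints 1/2, 3/4, 3/2: one integral from each of the 4 segments
over [0, 1/2), the kernel integral of 2*t enters the sum
between 1/2 and 3/4 the integrand is (2*t + 3)·t^(s-1)
piece [3/4, 3/2): integrate 2*t*log(2*t) against the kernel
between 3/2 and ∞ the integrand is 1/(8*t**3)·t^(s-1)

(-162*2**s*s*(s - 3)*(s**2 + 2*s + 1) - 162*2**s*(s - 3)*(s**2 + 2*s + 1) - 81*3**s*s**2*(s - 3)*(s + 1)*log(3) + 81*3**s*s**2*(s - 3)*(s + 1)*log(2) - 81*3**s*s*(s - 3)*(s + 1)*log(3) + 81*3**s*s*(s - 3)*(s + 1)*log(2) + 81*3**s*s*(s - 3)*(s + 1) + 243*3**s*s*(s - 3)*(s**2 + 2*s + 1) + 162*3**s*(s - 3)*(s**2 + 2*s + 1) + 162*6**s*s**2*(s - 3)*(s + 1)*log(3) - 162*6**s*s*(s - 3)*(s + 1) + 162*6**s*s*(s - 3)*(s + 1)*log(3) - 2*6**s*s*(s + 1)*(s**2 + 2*s + 1))/(54*2**(2*s)*s*(s - 3)*(s + 1)*(s**2 + 2*s + 1))
  -1 < Re(s) < 3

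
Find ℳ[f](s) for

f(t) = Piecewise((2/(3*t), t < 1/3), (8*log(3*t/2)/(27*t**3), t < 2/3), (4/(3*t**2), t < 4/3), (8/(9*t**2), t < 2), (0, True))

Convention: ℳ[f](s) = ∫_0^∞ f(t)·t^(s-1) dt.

invert the common scale on t to get 1/t on [0, 1/2); log(t)/t**3 on [1/2, 1); 3/t**2 on [1, 2); …
invert the shared t-power to get 1 on [0, 1/2); log(t)/t**2 on [1/2, 1); 3/t on [1, 2); …
peel off the shared t-power: t on [0, 1/2); log(t)/t on [1/2, 1); 3 on [1, 2); …
split f at 1/3, 2/3, 4/3: ℳ[f](s) collects 4 kernel integrals
∫ over [0, 1/3) of 2/(3*t)·t^(s-1) joins the sum
the [1/3, 2/3) slice contributes ∫ 8*log(3*t/2)/(27*t**3)·t^(s-1) dt
on [2/3, 4/3): add ∫ 4/(3*t**2)·t^(s-1) dt
∫ over [4/3, 2) of 8/(9*t**2)·t^(s-1) joins the sum

2**(2 - s)*(-2*2**(s - 2)*(s - 2)*(s - 1) - 6*2**(s - 2)*(s - 1)*(-2*s + (s - 2)**2 + 5) + 2*2**(2*s - 4)*(s - 1)*(-2*s + (s - 2)**2 + 5) + 4*6**(s - 2)*(s - 1)*(-2*s + (s - 2)**2 + 5) + 4*(s - 2)**2*(s - 1)*log(2) - 4*(s - 2)*(s - 1)*log(2) + 4*(s - 2)*(s - 1) + (s - 2)*(-2*s + (s - 2)**2 + 5))/(2*(3/2)**s*(s - 2)*(s - 1)*(-2*s + (s - 2)**2 + 5))
  Re(s) > 1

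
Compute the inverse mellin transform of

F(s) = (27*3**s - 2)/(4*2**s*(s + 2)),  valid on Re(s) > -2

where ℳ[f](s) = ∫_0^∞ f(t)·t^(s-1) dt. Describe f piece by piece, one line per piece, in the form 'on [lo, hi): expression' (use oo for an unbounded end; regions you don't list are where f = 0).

the 2 pieces separated at 1/2 each add one integral
segment 0 to 1/2 holds t**2; add its integral
segment [1/2, 3/2) carries 3*t**2; integrate it

on [0, 1/2): t**2
on [1/2, 3/2): 3*t**2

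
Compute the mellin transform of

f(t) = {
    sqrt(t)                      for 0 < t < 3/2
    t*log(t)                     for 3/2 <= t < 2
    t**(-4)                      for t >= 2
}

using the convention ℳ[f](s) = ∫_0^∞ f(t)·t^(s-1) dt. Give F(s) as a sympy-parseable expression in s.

(-32*2**(2*s)*(s - 4)*(2*s + 1) + 3**s*s*(s - 4)*(2*s + 1)*(-24*log(3) + 24*log(2)) + 3**s*(s - 4)*(2*s + 1)*(-24*log(3) + 24*log(2)) + 24*3**s*(s - 4)*(2*s + 1) + 16*3**s*sqrt(6)*(s - 4)*(s**2 + 2*s + 1) + 32*4**s*s*(s - 4)*(2*s + 1)*log(2) + 32*4**s*(s - 4)*(2*s + 1)*log(2) - 4**s*(2*s + 1)*(s**2 + 2*s + 1))/(16*2**s*(s - 4)*(2*s + 1)*(s**2 + 2*s + 1))
  -1/2 < Re(s) < 4

treat the 3 regions marked off by 3/2, 2 separately and sum
between 0 and 3/2 the integrand is sqrt(t)·t^(s-1)
the [3/2, 2) slice contributes ∫ t*log(t)·t^(s-1) dt
segment [2, ∞) carries t**(-4); integrate it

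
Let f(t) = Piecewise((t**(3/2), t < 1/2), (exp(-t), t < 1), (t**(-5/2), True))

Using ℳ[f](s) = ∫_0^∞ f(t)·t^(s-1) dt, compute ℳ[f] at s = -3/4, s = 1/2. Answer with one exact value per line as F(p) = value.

decompose at 1/2, 1; ℳ[f](s) sums the 3 pieces' integrals
for t in [0, 1/2): the term is ∫ t**(3/2)·t^(s-1)
∫ exp(-t)·t^(s-1) over [1/2, 1)
segment [1, ∞) carries t**(-5/2); integrate it

F(-3/4) = -uppergamma(-3/4, 1) + 4/13 + uppergamma(-3/4, 1/2) + 2*2**(1/4)/3
F(1/2) = -sqrt(pi)*erfc(1) + sqrt(pi)*erfc(sqrt(2)/2) + 5/8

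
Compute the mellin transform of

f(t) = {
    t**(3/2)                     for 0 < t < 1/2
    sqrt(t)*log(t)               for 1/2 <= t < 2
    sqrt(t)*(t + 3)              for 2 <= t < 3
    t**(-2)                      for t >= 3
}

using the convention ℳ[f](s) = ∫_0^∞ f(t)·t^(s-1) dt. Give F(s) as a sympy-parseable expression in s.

2**(-s - 1/2)*(-270*2**(2*s + 1)*(s + 1/2)**2*(2*s - 4) + 54*2**(2*s + 1)*(s + 1/2)*(s + 3/2)*(2*s - 4)*log(2) - 162*2**(2*s + 1)*(s + 1/2)*(2*s - 4) - 54*2**(2*s + 1)*(s + 3/2)*(2*s - 4) - 4*sqrt(3)*6**(s + 1/2)*(s + 1/2)**2*(s + 3/2) + 324*6**(s + 1/2)*(s + 1/2)**2*(2*s - 4) + 162*6**(s + 1/2)*(s + 1/2)*(2*s - 4) + 27*(s + 1/2)**2*(2*s - 4) + 54*(s + 1/2)*(s + 3/2)*(2*s - 4)*log(2) + (2*s - 4)*(54*s + 81))/(54*(s + 1/2)**2*(s + 3/2)*(2*s - 4))
  -3/2 < Re(s) < 2

peel off the shared t-power: t on [0, 1/2); log(t) on [1/2, 2); t + 3 on [2, 3); …
breakpoints 1/2, 2, 3: one integral from each of the 4 segments
piece [0, 1/2): integrate t**(3/2) against the kernel
[1/2, 2) adds the kernel integral of sqrt(t)*log(t)
on [2, 3) integrate f = sqrt(t)*(t + 3) against the kernel
∫ t**(-2)·t^(s-1) over [3, ∞)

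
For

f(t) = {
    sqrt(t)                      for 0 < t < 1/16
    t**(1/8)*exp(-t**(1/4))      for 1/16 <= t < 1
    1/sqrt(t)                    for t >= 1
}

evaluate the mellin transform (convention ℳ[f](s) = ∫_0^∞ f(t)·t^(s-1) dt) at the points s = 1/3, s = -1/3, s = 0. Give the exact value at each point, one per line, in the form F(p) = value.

the power substitution comes off first: t on [0, 1/4); t**(1/4)*exp(-sqrt(t)) on [1/4, 1); 1/t on [1, ∞)
invert the power substitution to get t**2 on [0, 1/2); sqrt(t)*exp(-t) on [1/2, 1); t**(-2) on [1, ∞)
reversing the shared t-power: t**(3/2) on [0, 1/2); exp(-t) on [1/2, 1); t**(-5/2) on [1, ∞)
cuts at 1/16, 1: linearity sums the 3 kernel integrals
piece [0, 1/16): integrate sqrt(t) against the kernel
segment 1/16 to 1 holds t**(1/8)*exp(-t**(1/4)); add its integral
on [1, ∞) integrate f = 1/sqrt(t) against the kernel

F(1/3) = -4*uppergamma(11/6, 1) + 3*2**(2/3)/40 + 4*uppergamma(11/6, 1/2) + 6
F(-1/3) = -4*uppergamma(-5/6, 1) + 6/5 + 4*uppergamma(-5/6, 1/2) + 3*2**(1/3)
F(0) = -4*sqrt(pi)*erfc(1) + 4*sqrt(pi)*erfc(sqrt(2)/2) + 5/2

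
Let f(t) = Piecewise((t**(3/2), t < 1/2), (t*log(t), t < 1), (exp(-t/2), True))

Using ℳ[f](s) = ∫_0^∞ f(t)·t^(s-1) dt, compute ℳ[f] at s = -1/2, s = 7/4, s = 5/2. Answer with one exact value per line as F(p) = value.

F(-1/2) = -7/2 - sqrt(2)*sqrt(pi)*erfc(sqrt(2)/2) + sqrt(2)*log(2) + 2*exp(-1/2) + 2*sqrt(2)
F(7/4) = 2**(1/4)*(-416*2**(3/4) + 104 + 121*sqrt(2) + 286*log(2) + 12584*sqrt(2)*uppergamma(7/4, 1/2))/6292
F(5/2) = -207/3136 + sqrt(2)/196 + sqrt(2)*log(2)/56 + 3*sqrt(2)*sqrt(pi)*erfc(sqrt(2)/2) + 8*exp(-1/2)

breakpoints 1/2, 1: one integral from each of the 3 segments
on [0, 1/2): add ∫ t**(3/2)·t^(s-1) dt
∫ t*log(t)·t^(s-1) over [1/2, 1)
∫ exp(-t/2)·t^(s-1) over [1, ∞)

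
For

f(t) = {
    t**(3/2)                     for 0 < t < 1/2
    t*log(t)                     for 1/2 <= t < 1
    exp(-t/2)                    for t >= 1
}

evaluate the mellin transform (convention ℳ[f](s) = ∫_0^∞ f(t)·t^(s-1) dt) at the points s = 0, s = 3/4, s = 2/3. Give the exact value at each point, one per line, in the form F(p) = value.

summing 3 kernel integrals split by 1/2, 1 yields ℳ[f](s)
for t in [0, 1/2): the term is ∫ t**(3/2)·t^(s-1)
[1/2, 1) adds the kernel integral of t*log(t)
between 1 and ∞ the integrand is exp(-t/2)·t^(s-1)

F(0) = -1/2 + sqrt(2)/6 + log(2)/2 - Ei(-1/2)
F(3/4) = 2**(1/4)*(-144*2**(3/4) + 49*sqrt(2) + 72 + 126*log(2) + 882*sqrt(2)*uppergamma(3/4, 1/2))/882
F(2/3) = 2**(1/3)*(-234*2**(2/3) + 75*sqrt(2) + 117 + 195*log(2) + 1300*2**(1/3)*uppergamma(2/3, 1/2))/1300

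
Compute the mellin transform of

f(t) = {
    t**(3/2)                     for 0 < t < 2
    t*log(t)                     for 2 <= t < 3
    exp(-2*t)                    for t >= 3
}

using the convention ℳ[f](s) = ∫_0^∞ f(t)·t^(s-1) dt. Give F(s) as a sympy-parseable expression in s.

slice at 2, 3, transform all 3 pieces, and sum them
on [0, 2) integrate f = t**(3/2) against the kernel
on [2, 3) integrate f = t*log(t) against the kernel
∫ exp(-2*t)·t^(s-1) over [3, ∞)

(-12**s*s*(2*s + 3)*log(4) - 12**s*(2*s + 3)*log(4) + 12**s*(4*s + 6) + 12**s*sqrt(2)*(4*s**2 + 8*s + 4) + 3*18**s*s*(2*s + 3)*log(3) + 18**s*(-6*s - 9) + 3*18**s*(2*s + 3)*log(3) + 3**s*(2*s + 3)*(s**2 + 2*s + 1)*uppergamma(s, 6))/(6**s*(2*s + 3)*(s**2 + 2*s + 1))
  Re(s) > -3/2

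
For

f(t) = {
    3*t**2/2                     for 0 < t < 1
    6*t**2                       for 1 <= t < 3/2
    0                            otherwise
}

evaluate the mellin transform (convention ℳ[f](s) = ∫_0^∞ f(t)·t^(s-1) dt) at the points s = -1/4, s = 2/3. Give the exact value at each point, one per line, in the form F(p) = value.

slice at 1, transform all 2 pieces, and sum them
for t in [0, 1): the term is ∫ 3*t**2/2·t^(s-1)
∫ 6*t**2·t^(s-1) over [1, 3/2)

F(-1/4) = -18/7 + 18*2**(1/4)*3**(3/4)/7
F(2/3) = -27/16 + 81*2**(1/3)*3**(2/3)/32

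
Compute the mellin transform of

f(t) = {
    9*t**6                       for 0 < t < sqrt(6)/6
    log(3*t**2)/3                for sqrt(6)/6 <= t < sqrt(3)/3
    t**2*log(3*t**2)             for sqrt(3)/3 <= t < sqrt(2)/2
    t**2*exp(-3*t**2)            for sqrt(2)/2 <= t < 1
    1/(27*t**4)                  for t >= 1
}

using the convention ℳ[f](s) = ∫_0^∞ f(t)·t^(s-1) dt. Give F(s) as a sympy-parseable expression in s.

(36*2**(s/2)*(s - 4)*(s + 2)**2*(s + 6)*(4*s - (s + 2)**2 + 4)*uppergamma(s/2 + 1, 3/2) - 36*2**(s/2)*(s - 4)*(s + 2)**2*(s + 6)*(4*s - (s + 2)**2 + 4)*uppergamma(s/2 + 1, 3) + 144*2**(s/2)*(s - 4)*(s + 2)**2*(s + 6) + 144*2**(s/2)*(s - 4)*(s + 6)*(4*s - (s + 2)**2 + 4) + 3**(s/2)*(s - 4)*(s + 2)*(s + 6)*(-108*log(2) + 108*log(3))*(4*s - (s + 2)**2 + 4) - 216*3**(s/2)*(s - 4)*(s + 6)*(4*s - (s + 2)**2 + 4) - 8*6**(s/2)*(s + 2)**2*(s + 6)*(4*s - (s + 2)**2 + 4) - 72*(s - 4)*(s + 2)**3*(s + 6)*log(2) - 144*(s - 4)*(s + 2)**2*(s + 6) + 144*(s - 4)*(s + 2)**2*(s + 6)*log(2) + 9*(s - 4)*(s + 2)**2*(4*s - (s + 2)**2 + 4))/(216*6**(s/2)*(s - 4)*(s + 2)**2*(s + 6)*(4*s - (s + 2)**2 + 4))
  -6 < Re(s) < 4

reversing the power substitution: 9*t**3 on [0, 1/6); log(3*t)/3 on [1/6, 1/3); t*log(3*t) on [1/3, 1/2); …
back out the shared t-power: 9*t**2 on [0, 1/6); log(3*t)/(3*t) on [1/6, 1/3); log(3*t) on [1/3, 1/2); …
back out the common scale on t: t**2 on [0, 1/2); log(t)/t on [1/2, 1); log(t) on [1, 3/2); …
along the cuts sqrt(6)/6, sqrt(3)/3, sqrt(2)/2, 1, ℳ[f](s) splits into 5 integrals
over [0, sqrt(6)/6), the kernel integral of 9*t**6 enters the sum
segment [sqrt(6)/6, sqrt(3)/3) carries log(3*t**2)/3; integrate it
for t in [sqrt(3)/3, sqrt(2)/2): the term is ∫ t**2*log(3*t**2)·t^(s-1)
on [sqrt(2)/2, 1): add ∫ t**2*exp(-3*t**2)·t^(s-1) dt
[1, ∞) adds the kernel integral of 1/(27*t**4)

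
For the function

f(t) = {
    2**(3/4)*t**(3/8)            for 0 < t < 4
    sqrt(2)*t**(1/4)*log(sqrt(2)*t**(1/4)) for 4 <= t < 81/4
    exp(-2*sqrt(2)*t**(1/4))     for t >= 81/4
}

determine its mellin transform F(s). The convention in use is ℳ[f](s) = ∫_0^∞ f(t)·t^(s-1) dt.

4*(12*104976**s*s*(8*s + 3)*log(3) - 3*104976**s*(8*s + 3) + 3*104976**s*(8*s + 3)*log(3) - 8*20736**s*s*(8*s + 3)*log(2) - 2*20736**s*(8*s + 3)*log(2) + 2*20736**s*(8*s + 3) + 4*sqrt(2)*20736**s*(16*s**2 + 8*s + 1) + 81**s*(8*s + 3)*(16*s**2 + 8*s + 1)*uppergamma(4*s, 6))/(5184**s*(8*s + 3)*(16*s**2 + 8*s + 1))
  Re(s) > -3/8

peel off the power substitution: 2**(3/4)*t**(3/4) on [0, 2); sqrt(2)*sqrt(t)*log(sqrt(2)*sqrt(t)) on [2, 9/2); exp(-2*sqrt(2)*sqrt(t)) on [9/2, ∞)
the common scale on t comes off first: t**(3/4) on [0, 4); sqrt(t)*log(sqrt(t)) on [4, 9); exp(-2*sqrt(t)) on [9, ∞)
undo the power substitution: t**(3/2) on [0, 2); t*log(t) on [2, 3); exp(-2*t) on [3, ∞)
decompose at 4, 81/4; ℳ[f](s) sums the 3 pieces' integrals
piece [0, 4): integrate 2**(3/4)*t**(3/8) against the kernel
for t in [4, 81/4): the term is ∫ sqrt(2)*t**(1/4)*log(sqrt(2)*t**(1/4))·t^(s-1)
between 81/4 and ∞ the integrand is exp(-2*sqrt(2)*t**(1/4))·t^(s-1)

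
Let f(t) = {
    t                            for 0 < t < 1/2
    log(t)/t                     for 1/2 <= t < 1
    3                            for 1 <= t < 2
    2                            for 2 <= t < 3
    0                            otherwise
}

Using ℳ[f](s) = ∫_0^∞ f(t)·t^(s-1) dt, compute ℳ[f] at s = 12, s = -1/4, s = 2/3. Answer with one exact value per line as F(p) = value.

F(12) = log(2)/22528 + 3437263911431/38658048
F(-1/4) = -8*3**(3/4)/3 - 2*2**(3/4) - 8*2**(1/4)*log(2)/5 + 146*2**(1/4)/75 + 284/25
F(2/3) = -27/2 - 3*2**(1/3)*log(2) + 3*2**(2/3)/2 + 3*3**(2/3) + 183*2**(1/3)/20

along the cuts 1/2, 1, 2, ℳ[f](s) splits into 4 integrals
on [0, 1/2) integrate f = t against the kernel
on [1/2, 1): add ∫ log(t)/t·t^(s-1) dt
segment [1, 2) carries 3; integrate it
on [2, 3) integrate f = 2 against the kernel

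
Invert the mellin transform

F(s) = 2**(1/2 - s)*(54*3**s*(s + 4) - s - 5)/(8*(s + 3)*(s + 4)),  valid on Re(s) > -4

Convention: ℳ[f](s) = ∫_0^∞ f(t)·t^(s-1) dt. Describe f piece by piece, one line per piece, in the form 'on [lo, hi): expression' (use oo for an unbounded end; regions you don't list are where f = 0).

remove the shared t-power first: 2*sqrt(2)*t**(7/2) on [0, 1/2); 2*sqrt(2)*t**(5/2) on [1/2, 3/2)
the shared t-power comes off first: 2*sqrt(2)*t**(3/2) on [0, 1/2); 2*sqrt(2)*sqrt(t) on [1/2, 3/2)
strip the common scale on t: t**(3/2) on [0, 1); 2*sqrt(t) on [1, 3)
slice at 1/2, transform all 2 pieces, and sum them
segment [0, 1/2) carries 2*sqrt(2)*t**4; integrate it
over [1/2, 3/2), the kernel integral of 2*sqrt(2)*t**3 enters the sum

on [0, 1/2): 2*sqrt(2)*t**4
on [1/2, 3/2): 2*sqrt(2)*t**3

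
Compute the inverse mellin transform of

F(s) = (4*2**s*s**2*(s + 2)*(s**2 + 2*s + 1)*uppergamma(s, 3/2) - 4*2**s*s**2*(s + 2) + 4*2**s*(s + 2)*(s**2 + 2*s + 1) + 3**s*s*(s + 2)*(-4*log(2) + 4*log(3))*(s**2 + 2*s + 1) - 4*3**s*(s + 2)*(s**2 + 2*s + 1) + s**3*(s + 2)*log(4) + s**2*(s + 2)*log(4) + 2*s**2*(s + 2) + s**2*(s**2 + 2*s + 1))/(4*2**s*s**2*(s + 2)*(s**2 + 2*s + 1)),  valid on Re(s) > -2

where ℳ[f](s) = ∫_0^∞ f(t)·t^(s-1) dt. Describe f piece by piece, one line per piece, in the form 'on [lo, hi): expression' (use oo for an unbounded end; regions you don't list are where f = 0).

on [0, 1/2): t**2
on [1/2, 1): t*log(t)
on [1, 3/2): log(t)
on [3/2, oo): exp(-t)

the 4 pieces separated at 1/2, 1, 3/2 each add one integral
for t in [0, 1/2): the term is ∫ t**2·t^(s-1)
between 1/2 and 1 the integrand is t*log(t)·t^(s-1)
segment [1, 3/2) carries log(t); integrate it
piece [3/2, ∞): integrate exp(-t) against the kernel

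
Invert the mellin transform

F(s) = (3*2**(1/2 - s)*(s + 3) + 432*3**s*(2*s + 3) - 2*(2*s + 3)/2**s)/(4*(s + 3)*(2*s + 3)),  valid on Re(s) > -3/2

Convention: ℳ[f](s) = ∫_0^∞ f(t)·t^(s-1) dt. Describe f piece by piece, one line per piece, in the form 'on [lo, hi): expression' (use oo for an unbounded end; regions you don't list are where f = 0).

cuts at 1/2: linearity sums the 2 kernel integrals
piece [0, 1/2): integrate 3*t**(3/2)/2 against the kernel
∫ over [1/2, 3) of 4*t**3·t^(s-1) joins the sum

on [0, 1/2): 3*t**(3/2)/2
on [1/2, 3): 4*t**3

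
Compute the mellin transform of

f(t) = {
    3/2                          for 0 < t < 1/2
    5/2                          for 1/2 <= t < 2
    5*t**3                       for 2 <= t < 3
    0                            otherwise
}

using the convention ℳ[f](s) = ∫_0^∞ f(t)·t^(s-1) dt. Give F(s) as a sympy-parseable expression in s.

(-80*2**(2*s)*s + 5*4**s*(s + 3) + 270*6**s*s - 2*s - 6)/(2*2**s*s*(s + 3))
  Re(s) > 0

breakpoints 1/2, 2: one integral from each of the 3 segments
on [0, 1/2): add ∫ 3/2·t^(s-1) dt
on [1/2, 2) integrate f = 5/2 against the kernel
piece [2, 3): integrate 5*t**3 against the kernel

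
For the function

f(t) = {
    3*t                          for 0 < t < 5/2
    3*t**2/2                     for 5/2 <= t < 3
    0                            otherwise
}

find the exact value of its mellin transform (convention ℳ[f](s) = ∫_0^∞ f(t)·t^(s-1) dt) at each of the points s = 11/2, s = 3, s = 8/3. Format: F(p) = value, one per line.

F(11/2) = -15625*sqrt(10)/3328 + 2187*sqrt(3)/5
F(3) = 729/10
F(8/3) = 1125*2**(1/3)*5**(2/3)/9856 + 729*3**(2/3)/28

decompose at 5/2; ℳ[f](s) sums the 2 pieces' integrals
on [0, 5/2): add ∫ 3*t·t^(s-1) dt
over [5/2, 3), the kernel integral of 3*t**2/2 enters the sum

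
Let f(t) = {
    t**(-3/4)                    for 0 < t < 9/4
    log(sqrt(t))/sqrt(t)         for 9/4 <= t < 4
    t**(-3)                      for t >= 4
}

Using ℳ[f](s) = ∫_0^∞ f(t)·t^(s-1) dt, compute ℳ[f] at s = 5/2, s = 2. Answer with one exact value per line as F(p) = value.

peel off the shared t-power: t**(1/4) on [0, 9/4); sqrt(t)*log(sqrt(t)) on [9/4, 4); t**(-2) on [4, ∞)
invert the power substitution to get sqrt(t) on [0, 3/2); t*log(t) on [3/2, 2); t**(-4) on [2, ∞)
the 3 pieces separated at 9/4, 4 each add one integral
over [0, 9/4), the kernel integral of t**(-3/4) enters the sum
segment [9/4, 4) carries log(sqrt(t))/sqrt(t); integrate it
on [4, ∞) integrate f = t**(-3) against the kernel

F(5/2) = -81*log(3)/32 - 47/128 + 27*sqrt(6)/28 + 337*log(2)/32
F(2) = -9*log(3)/4 - 7/9 + 9*sqrt(6)/10 + 91*log(2)/12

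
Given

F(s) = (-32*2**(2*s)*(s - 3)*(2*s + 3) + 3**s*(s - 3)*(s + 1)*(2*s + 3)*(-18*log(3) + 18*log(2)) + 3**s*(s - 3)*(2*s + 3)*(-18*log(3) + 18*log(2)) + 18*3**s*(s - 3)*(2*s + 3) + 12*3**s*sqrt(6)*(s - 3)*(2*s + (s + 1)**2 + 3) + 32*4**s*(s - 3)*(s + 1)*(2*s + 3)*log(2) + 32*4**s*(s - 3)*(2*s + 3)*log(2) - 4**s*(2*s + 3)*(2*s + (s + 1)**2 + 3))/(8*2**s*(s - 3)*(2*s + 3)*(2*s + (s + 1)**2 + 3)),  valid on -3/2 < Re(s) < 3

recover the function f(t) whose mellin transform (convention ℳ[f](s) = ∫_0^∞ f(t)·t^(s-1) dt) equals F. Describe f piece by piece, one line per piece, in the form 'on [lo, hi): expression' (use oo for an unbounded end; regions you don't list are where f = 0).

on [0, 3/2): t**(3/2)
on [3/2, 2): t**2*log(t)
on [2, oo): t**(-3)

undo the shared t-power: sqrt(t) on [0, 3/2); t*log(t) on [3/2, 2); t**(-4) on [2, ∞)
summing 3 kernel integrals split by 3/2, 2 yields ℳ[f](s)
on [0, 3/2): add ∫ t**(3/2)·t^(s-1) dt
the [3/2, 2) slice contributes ∫ t**2*log(t)·t^(s-1) dt
∫ t**(-3)·t^(s-1) over [2, ∞)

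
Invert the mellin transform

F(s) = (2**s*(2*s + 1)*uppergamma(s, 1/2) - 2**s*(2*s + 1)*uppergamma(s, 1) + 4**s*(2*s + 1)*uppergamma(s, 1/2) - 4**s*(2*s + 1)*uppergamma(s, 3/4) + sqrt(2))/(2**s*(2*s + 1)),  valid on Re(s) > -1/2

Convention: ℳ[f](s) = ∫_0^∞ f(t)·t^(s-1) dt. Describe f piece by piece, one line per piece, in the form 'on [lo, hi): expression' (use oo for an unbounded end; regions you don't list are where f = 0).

the 3 pieces separated at 1/2, 1 each add one integral
segment [0, 1/2) carries sqrt(t); integrate it
on [1/2, 1): add ∫ exp(-t)·t^(s-1) dt
segment [1, 3/2) carries exp(-t/2); integrate it

on [0, 1/2): sqrt(t)
on [1/2, 1): exp(-t)
on [1, 3/2): exp(-t/2)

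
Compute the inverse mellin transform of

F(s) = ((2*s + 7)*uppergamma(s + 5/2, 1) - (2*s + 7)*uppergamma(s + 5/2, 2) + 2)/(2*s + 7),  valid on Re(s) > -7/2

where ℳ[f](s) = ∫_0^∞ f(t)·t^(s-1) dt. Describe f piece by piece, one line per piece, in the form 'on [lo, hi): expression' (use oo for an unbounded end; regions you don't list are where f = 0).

on [0, 1): t**(7/2)
on [1, 2): t**(5/2)*exp(-t)

back out the shared t-power: t**(3/2) on [0, 1); sqrt(t)*exp(-t) on [1, 2)
peel off the shared t-power: t on [0, 1); exp(-t) on [1, 2)
along the cuts 1, ℳ[f](s) splits into 2 integrals
over [0, 1), the kernel integral of t**(7/2) enters the sum
piece [1, 2): integrate t**(5/2)*exp(-t) against the kernel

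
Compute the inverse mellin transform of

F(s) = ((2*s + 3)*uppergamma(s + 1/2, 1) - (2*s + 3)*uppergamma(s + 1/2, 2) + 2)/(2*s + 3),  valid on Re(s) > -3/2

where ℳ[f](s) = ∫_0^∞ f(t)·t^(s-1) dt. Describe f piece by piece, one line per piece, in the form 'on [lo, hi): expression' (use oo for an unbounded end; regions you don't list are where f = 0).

reversing the shared t-power: t on [0, 1); exp(-t) on [1, 2)
f breaks at 1 into 2 integrals to sum
[0, 1) adds the kernel integral of t**(3/2)
for t in [1, 2): the term is ∫ sqrt(t)*exp(-t)·t^(s-1)

on [0, 1): t**(3/2)
on [1, 2): sqrt(t)*exp(-t)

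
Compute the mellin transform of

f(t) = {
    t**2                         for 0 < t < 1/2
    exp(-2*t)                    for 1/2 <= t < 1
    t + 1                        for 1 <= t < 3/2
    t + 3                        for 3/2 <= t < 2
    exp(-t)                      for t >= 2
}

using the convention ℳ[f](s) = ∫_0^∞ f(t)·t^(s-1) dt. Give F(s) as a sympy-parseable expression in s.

slice at 1/2, 1, 3/2, 2, transform all 5 pieces, and sum them
for t in [0, 1/2): the term is ∫ t**2·t^(s-1)
between 1/2 and 1 the integrand is exp(-2*t)·t^(s-1)
[1, 3/2) adds the kernel integral of (t + 1)
piece [3/2, 2): integrate (t + 3) against the kernel
between 2 and ∞ the integrand is exp(-t)·t^(s-1)

(20*2**(2*s)*s*(s + 2) + 12*2**(2*s)*(s + 2) + 4*2**s*s*(s + 1)*(s + 2)*uppergamma(s, 2) - 8*2**s*s*(s + 2) - 4*2**s*(s + 2) - 8*3**s*s*(s + 2) - 8*3**s*(s + 2) + 4*s*(s + 1)*(s + 2)*uppergamma(s, 1) - 4*s*(s + 1)*(s + 2)*uppergamma(s, 2) + s*(s + 1))/(4*2**s*s*(s + 1)*(s + 2))
  Re(s) > -2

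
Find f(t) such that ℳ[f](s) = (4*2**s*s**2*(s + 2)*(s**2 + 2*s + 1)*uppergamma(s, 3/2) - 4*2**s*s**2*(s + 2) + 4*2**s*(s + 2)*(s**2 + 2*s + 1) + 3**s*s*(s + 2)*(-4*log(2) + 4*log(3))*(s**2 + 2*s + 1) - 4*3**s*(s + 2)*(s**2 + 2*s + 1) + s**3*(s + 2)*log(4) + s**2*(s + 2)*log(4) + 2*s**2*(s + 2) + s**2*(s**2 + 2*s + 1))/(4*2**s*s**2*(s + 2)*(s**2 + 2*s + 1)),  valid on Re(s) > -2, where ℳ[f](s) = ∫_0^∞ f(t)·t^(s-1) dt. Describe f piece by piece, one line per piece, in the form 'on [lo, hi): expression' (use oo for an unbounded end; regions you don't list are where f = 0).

summing 4 kernel integrals split by 1/2, 1, 3/2 yields ℳ[f](s)
segment 0 to 1/2 holds t**2; add its integral
on [1/2, 1): add ∫ t*log(t)·t^(s-1) dt
for t in [1, 3/2): the term is ∫ log(t)·t^(s-1)
segment [3/2, ∞) carries exp(-t); integrate it

on [0, 1/2): t**2
on [1/2, 1): t*log(t)
on [1, 3/2): log(t)
on [3/2, oo): exp(-t)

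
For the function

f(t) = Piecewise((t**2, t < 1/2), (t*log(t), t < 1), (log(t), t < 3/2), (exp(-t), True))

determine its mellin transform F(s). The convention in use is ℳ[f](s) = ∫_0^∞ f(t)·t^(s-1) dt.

(4*2**s*s**2*(s + 2)*(s**2 + 2*s + 1)*uppergamma(s, 3/2) - 4*2**s*s**2*(s + 2) + 4*2**s*(s + 2)*(s**2 + 2*s + 1) + 3**s*s*(s + 2)*(-4*log(2) + 4*log(3))*(s**2 + 2*s + 1) - 4*3**s*(s + 2)*(s**2 + 2*s + 1) + s**3*(s + 2)*log(4) + s**2*(s + 2)*log(4) + 2*s**2*(s + 2) + s**2*(s**2 + 2*s + 1))/(4*2**s*s**2*(s + 2)*(s**2 + 2*s + 1))
  Re(s) > -2

summing 4 kernel integrals split by 1/2, 1, 3/2 yields ℳ[f](s)
∫ over [0, 1/2) of t**2·t^(s-1) joins the sum
segment 1/2 to 1 holds t*log(t); add its integral
the [1, 3/2) slice contributes ∫ log(t)·t^(s-1) dt
segment 3/2 to ∞ holds exp(-t); add its integral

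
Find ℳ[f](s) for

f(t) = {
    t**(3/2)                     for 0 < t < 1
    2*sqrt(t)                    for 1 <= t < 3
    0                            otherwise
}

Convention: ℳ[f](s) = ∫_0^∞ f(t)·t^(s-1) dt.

(4*sqrt(3)*3**s*(2*s + 3) - 4*s - 10)/((2*s + 1)*(2*s + 3))
  Re(s) > -3/2

the 2 pieces separated at 1 each add one integral
on [0, 1) integrate f = t**(3/2) against the kernel
the [1, 3) slice contributes ∫ 2*sqrt(t)·t^(s-1) dt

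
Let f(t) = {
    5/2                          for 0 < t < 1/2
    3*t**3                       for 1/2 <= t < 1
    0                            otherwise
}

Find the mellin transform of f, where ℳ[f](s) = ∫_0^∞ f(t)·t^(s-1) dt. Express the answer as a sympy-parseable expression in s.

treat the 2 regions marked off by 1/2 separately and sum
the [0, 1/2) slice contributes ∫ 5/2·t^(s-1) dt
[1/2, 1) adds the kernel integral of 3*t**3

(24*2**s*s + 17*s + 60)/(8*2**s*s*(s + 3))
  Re(s) > 0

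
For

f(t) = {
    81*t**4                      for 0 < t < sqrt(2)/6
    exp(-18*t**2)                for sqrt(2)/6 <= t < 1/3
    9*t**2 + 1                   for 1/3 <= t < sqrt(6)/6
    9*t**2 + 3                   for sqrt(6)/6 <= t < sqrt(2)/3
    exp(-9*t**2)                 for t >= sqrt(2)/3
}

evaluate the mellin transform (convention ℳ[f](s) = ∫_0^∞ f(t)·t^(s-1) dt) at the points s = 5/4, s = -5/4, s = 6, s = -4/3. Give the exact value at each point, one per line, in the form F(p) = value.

F(5/4) = 2**(3/8)*3**(3/4)*(-4368*3**(5/8) - 3024*2**(5/8) - 1365*uppergamma(5/8, 2) + 130 + 1365*2**(5/8)*uppergamma(5/8, 2) + 1365*uppergamma(5/8, 1) + 16464*2**(1/4))/49140
F(-5/4) = 2**(5/8)*3**(1/4)*(-176*2**(3/8) - 330*uppergamma(-5/8, 2) + 165*2**(3/8)*uppergamma(-5/8, 2) + 330*uppergamma(-5/8, 1) + 60 + 44*2**(3/4) + 352*3**(3/8))/220
F(6) = (300*E + 4200 + 4403*exp(2))*exp(-2)/699840
F(-4/3) = 3*2**(2/3)*3**(1/3)*(-12*2**(1/3) - 16*uppergamma(-2/3, 2) + 8*2**(1/3)*uppergamma(-2/3, 2) + 16*uppergamma(-2/3, 1) + 3 + 6*2**(2/3) + 16*3**(1/3))/32

undo the common scale on t: t**4 on [0, sqrt(2)/2); exp(-2*t**2) on [sqrt(2)/2, 1); t**2 + 1 on [1, sqrt(6)/2); …
peel off the power substitution: t**2 on [0, 1/2); exp(-2*t) on [1/2, 1); t + 1 on [1, 3/2); …
breakpoints sqrt(2)/6, 1/3, sqrt(6)/6, sqrt(2)/3: one integral from each of the 5 segments
over [0, sqrt(2)/6), the kernel integral of 81*t**4 enters the sum
piece [sqrt(2)/6, 1/3): integrate exp(-18*t**2) against the kernel
between 1/3 and sqrt(6)/6 the integrand is (9*t**2 + 1)·t^(s-1)
over [sqrt(6)/6, sqrt(2)/3), the kernel integral of (9*t**2 + 3) enters the sum
∫ over [sqrt(2)/3, ∞) of exp(-9*t**2)·t^(s-1) joins the sum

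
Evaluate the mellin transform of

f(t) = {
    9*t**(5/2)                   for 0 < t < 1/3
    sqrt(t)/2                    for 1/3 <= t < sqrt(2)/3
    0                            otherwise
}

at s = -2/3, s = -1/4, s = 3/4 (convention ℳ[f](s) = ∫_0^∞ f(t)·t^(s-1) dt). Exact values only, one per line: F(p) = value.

F(-2/3) = 3*3**(1/6)*(26 - 11*2**(11/12))/22
F(-1/4) = 2*3**(3/4)*(-7 + 9*2**(1/8))/27
F(3/4) = 2*3**(3/4)*(-3 + 13*2**(5/8))/585

the shared t-power comes off first: 9*t**2 on [0, 1/3); 1/2 on [1/3, sqrt(2)/3)
undo the common scale on t: t**2 on [0, 1); 1/2 on [1, sqrt(2))
peel off the power substitution: t on [0, 1); 1/2 on [1, 2)
treat the 2 regions marked off by 1/3 separately and sum
on [0, 1/3) integrate f = 9*t**(5/2) against the kernel
the [1/3, sqrt(2)/3) slice contributes ∫ sqrt(t)/2·t^(s-1) dt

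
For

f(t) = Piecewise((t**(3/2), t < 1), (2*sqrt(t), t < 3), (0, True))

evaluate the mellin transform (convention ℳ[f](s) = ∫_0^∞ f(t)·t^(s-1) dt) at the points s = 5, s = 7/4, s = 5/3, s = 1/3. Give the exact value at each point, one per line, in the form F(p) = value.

integrate the 2 segments split at 1, then add the results
for t in [0, 1): the term is ∫ t**(3/2)·t^(s-1)
for t in [1, 3): the term is ∫ 2*sqrt(t)·t^(s-1)

F(5) = -30/143 + 972*sqrt(3)/11
F(7/4) = -68/117 + 8*3**(1/4)
F(5/3) = -150/247 + 108*3**(1/6)/13
F(1/3) = -102/55 + 12*3**(5/6)/5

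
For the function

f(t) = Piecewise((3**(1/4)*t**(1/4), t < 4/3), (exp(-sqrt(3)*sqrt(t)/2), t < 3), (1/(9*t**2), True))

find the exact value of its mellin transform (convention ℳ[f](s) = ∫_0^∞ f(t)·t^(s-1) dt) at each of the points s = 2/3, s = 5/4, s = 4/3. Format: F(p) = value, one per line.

remove the common scale on t first: t**(1/4) on [0, 4); exp(-sqrt(t)/2) on [4, 9); t**(-2) on [9, ∞)
peel off the power substitution: sqrt(t) on [0, 2); exp(-t/2) on [2, 3); t**(-4) on [3, ∞)
cuts at 4/3, 3: linearity sums the 3 kernel integrals
over [0, 4/3), the kernel integral of 3**(1/4)*t**(1/4) enters the sum
[4/3, 3) adds the kernel integral of exp(-sqrt(3)*sqrt(t)/2)
∫ 1/(9*t**2)·t^(s-1) over [3, ∞)

F(2/3) = 3**(1/3)*(-1584*2**(1/3)*uppergamma(4/3, 3/2) + 11*3**(1/3) + 1584*2**(1/3)*uppergamma(4/3, 1) + 864*2**(5/6))/1188
F(5/4) = 2*3**(3/4)*(-81*sqrt(2)*E*(sqrt(pi)*exp(3/2)*erfc(sqrt(6)/2) + 2*sqrt(6)) + 2*(sqrt(3) + 36)*exp(5/2) + 27*sqrt(2)*(3*E*sqrt(pi)*erfc(1) + 10)*exp(3/2))*exp(-5/2)/243
F(4/3) = 3**(2/3)*(-912*2**(2/3)*uppergamma(8/3, 3/2) + 19*3**(2/3) + 576*2**(1/6) + 912*2**(2/3)*uppergamma(8/3, 1))/1026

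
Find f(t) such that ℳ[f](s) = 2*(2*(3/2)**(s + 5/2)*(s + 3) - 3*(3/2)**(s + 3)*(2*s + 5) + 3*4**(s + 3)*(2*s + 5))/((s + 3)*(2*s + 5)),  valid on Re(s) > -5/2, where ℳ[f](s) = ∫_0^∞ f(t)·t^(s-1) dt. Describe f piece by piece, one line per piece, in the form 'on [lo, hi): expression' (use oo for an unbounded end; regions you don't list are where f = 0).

treat the 2 regions marked off by 3/2 separately and sum
∫ 2*t**(5/2)·t^(s-1) over [0, 3/2)
[3/2, 4) adds the kernel integral of 6*t**3

on [0, 3/2): 2*t**(5/2)
on [3/2, 4): 6*t**3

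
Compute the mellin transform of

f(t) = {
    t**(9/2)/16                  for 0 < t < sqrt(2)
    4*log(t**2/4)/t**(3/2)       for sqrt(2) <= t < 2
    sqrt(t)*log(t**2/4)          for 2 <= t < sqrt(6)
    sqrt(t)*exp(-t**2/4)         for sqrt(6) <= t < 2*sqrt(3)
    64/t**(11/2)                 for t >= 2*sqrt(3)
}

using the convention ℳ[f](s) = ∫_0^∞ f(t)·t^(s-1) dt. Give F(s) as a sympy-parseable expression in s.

reversing the shared t-power: t**4/16 on [0, sqrt(2)); 4*log(t**2/4)/t**2 on [sqrt(2), 2); log(t**2/4) on [2, sqrt(6)); …
the common scale on t comes off first: t**4 on [0, sqrt(2)/2); log(t**2)/t**2 on [sqrt(2)/2, 1); log(t**2) on [1, sqrt(6)/2); …
strip the power substitution: t**2 on [0, 1/2); log(t)/t on [1/2, 1); log(t) on [1, 3/2); …
the 5 pieces separated at sqrt(2), 2, sqrt(6), 2*sqrt(3) each add one integral
between 0 and sqrt(2) the integrand is t**(9/2)/16·t^(s-1)
on [sqrt(2), 2): add ∫ 4*log(t**2/4)/t**(3/2)·t^(s-1) dt
segment [2, sqrt(6)) carries sqrt(t)*log(t**2/4); integrate it
segment sqrt(6) to 2*sqrt(3) holds sqrt(t)*exp(-t**2/4); add its integral
segment 2*sqrt(3) to ∞ holds 64/t**(11/2); add its integral

2**(s/2 + 1/4)*(27*2**(s/2 + 1/4)*(s/2 - 11/4)*(s/2 + 9/4)*(s + 1/2)**2*(-s + (s + 1/2)**2/4 + 1/2)*uppergamma(s/2 + 1/4, 3/2) - 27*2**(s/2 + 1/4)*(s/2 - 11/4)*(s/2 + 9/4)*(s + 1/2)**2*(-s + (s + 1/2)**2/4 + 1/2)*uppergamma(s/2 + 1/4, 3) - 27*2**(s/2 + 1/4)*(s/2 - 11/4)*(s/2 + 9/4)*(s + 1/2)**2 + 108*2**(s/2 + 1/4)*(s/2 - 11/4)*(s/2 + 9/4)*(-s + (s + 1/2)**2/4 + 1/2) - 54*3**(s/2 + 1/4)*(s/2 - 11/4)*(s/2 + 9/4)*(s + 1/2)*(-s + (s + 1/2)**2/4 + 1/2)*log(2) + 54*3**(s/2 + 1/4)*(s/2 - 11/4)*(s/2 + 9/4)*(s + 1/2)*(-s + (s + 1/2)**2/4 + 1/2)*log(3) - 108*3**(s/2 + 1/4)*(s/2 - 11/4)*(s/2 + 9/4)*(-s + (s + 1/2)**2/4 + 1/2) - 6**(s/2 + 1/4)*(s/2 + 9/4)*(s + 1/2)**2*(-s + (s + 1/2)**2/4 + 1/2) + 27*(s/2 - 11/4)*(s/2 + 9/4)*(s + 1/2)**3*log(2) - 54*(s/2 - 11/4)*(s/2 + 9/4)*(s + 1/2)**2*log(2) + 54*(s/2 - 11/4)*(s/2 + 9/4)*(s + 1/2)**2 + 27*(s/2 - 11/4)*(s + 1/2)**2*(-s + (s + 1/2)**2/4 + 1/2)/4)/(54*(s/2 - 11/4)*(s/2 + 9/4)*(s + 1/2)**2*(-s + (s + 1/2)**2/4 + 1/2))
  -9/2 < Re(s) < 11/2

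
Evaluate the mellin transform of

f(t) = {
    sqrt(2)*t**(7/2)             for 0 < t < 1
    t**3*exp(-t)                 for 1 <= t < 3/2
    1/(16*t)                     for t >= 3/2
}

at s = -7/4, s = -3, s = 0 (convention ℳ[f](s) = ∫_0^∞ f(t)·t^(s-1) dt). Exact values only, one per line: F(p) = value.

F(-7/4) = -uppergamma(5/4, 3/2) + 2**(3/4)*3**(1/4)/297 + uppergamma(5/4, 1) + 4*sqrt(2)/7
F(-3) = Ei(-3/2) + 1/324 - Ei(-1) + 2*sqrt(2)
F(0) = -29*exp(-3/2)/4 + 1/24 + 2*sqrt(2)/7 + 5*exp(-1)

strip the shared t-power: sqrt(2)*t**(5/2) on [0, 1); t**2*exp(-t) on [1, 3/2); 1/(16*t**2) on [3/2, ∞)
remove the shared t-power first: sqrt(2)*sqrt(t) on [0, 1); exp(-t) on [1, 3/2); 1/(16*t**4) on [3/2, ∞)
peel off the common scale on t: sqrt(t) on [0, 2); exp(-t/2) on [2, 3); t**(-4) on [3, ∞)
linearity at 1, 3/2 turns ℳ[f](s) into 3 summed integrals
segment 0 to 1 holds sqrt(2)*t**(7/2); add its integral
on [1, 3/2): add ∫ t**3*exp(-t)·t^(s-1) dt
for t in [3/2, ∞): the term is ∫ 1/(16*t)·t^(s-1)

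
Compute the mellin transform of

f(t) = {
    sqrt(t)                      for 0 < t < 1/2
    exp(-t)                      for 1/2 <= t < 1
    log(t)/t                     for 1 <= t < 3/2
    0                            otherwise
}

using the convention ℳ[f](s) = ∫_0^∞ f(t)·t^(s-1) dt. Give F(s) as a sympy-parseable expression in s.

(3*2**s*(2*s + 1)*(s**2 - 2*s + 1)*uppergamma(s, 1/2) - 3*2**s*(2*s + 1)*(s**2 - 2*s + 1)*uppergamma(s, 1) + 3*2**s*(2*s + 1) + 3**s*s*(2*s + 1)*(-2*log(2) + 2*log(3)) - 2*3**s*(2*s + 1) + 3**s*(2*s + 1)*(-2*log(3) + 2*log(2)) + 3*sqrt(2)*(s**2 - 2*s + 1))/(3*2**s*(2*s + 1)*(s**2 - 2*s + 1))
  Re(s) > -1/2

breakpoints 1/2, 1: one integral from each of the 3 segments
∫ sqrt(t)·t^(s-1) over [0, 1/2)
between 1/2 and 1 the integrand is exp(-t)·t^(s-1)
[1, 3/2) adds the kernel integral of log(t)/t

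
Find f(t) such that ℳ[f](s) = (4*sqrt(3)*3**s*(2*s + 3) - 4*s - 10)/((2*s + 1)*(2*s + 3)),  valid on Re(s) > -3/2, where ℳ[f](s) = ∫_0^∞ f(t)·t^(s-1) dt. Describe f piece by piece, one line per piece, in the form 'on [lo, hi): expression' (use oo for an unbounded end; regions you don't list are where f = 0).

on [0, 1): t**(3/2)
on [1, 3): 2*sqrt(t)

the 2 pieces separated at 1 each add one integral
segment 0 to 1 holds t**(3/2); add its integral
[1, 3) adds the kernel integral of 2*sqrt(t)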